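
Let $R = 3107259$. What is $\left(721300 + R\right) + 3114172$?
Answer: $6942731$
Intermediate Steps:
$\left(721300 + R\right) + 3114172 = \left(721300 + 3107259\right) + 3114172 = 3828559 + 3114172 = 6942731$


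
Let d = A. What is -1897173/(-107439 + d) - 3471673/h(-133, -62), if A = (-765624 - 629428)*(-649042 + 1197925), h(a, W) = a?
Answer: 886110319250283308/33946939256405 ≈ 26103.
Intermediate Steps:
A = -765720326916 (A = -1395052*548883 = -765720326916)
d = -765720326916
-1897173/(-107439 + d) - 3471673/h(-133, -62) = -1897173/(-107439 - 765720326916) - 3471673/(-133) = -1897173/(-765720434355) - 3471673*(-1/133) = -1897173*(-1/765720434355) + 3471673/133 = 632391/255240144785 + 3471673/133 = 886110319250283308/33946939256405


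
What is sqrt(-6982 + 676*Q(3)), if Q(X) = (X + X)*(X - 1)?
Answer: sqrt(1130) ≈ 33.615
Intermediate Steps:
Q(X) = 2*X*(-1 + X) (Q(X) = (2*X)*(-1 + X) = 2*X*(-1 + X))
sqrt(-6982 + 676*Q(3)) = sqrt(-6982 + 676*(2*3*(-1 + 3))) = sqrt(-6982 + 676*(2*3*2)) = sqrt(-6982 + 676*12) = sqrt(-6982 + 8112) = sqrt(1130)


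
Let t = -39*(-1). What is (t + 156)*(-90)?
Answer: -17550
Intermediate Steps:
t = 39
(t + 156)*(-90) = (39 + 156)*(-90) = 195*(-90) = -17550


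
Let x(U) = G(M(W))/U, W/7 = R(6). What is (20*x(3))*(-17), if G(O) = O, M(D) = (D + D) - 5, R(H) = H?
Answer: -26860/3 ≈ -8953.3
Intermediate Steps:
W = 42 (W = 7*6 = 42)
M(D) = -5 + 2*D (M(D) = 2*D - 5 = -5 + 2*D)
x(U) = 79/U (x(U) = (-5 + 2*42)/U = (-5 + 84)/U = 79/U)
(20*x(3))*(-17) = (20*(79/3))*(-17) = (1580/3)*(-17) = -26860/3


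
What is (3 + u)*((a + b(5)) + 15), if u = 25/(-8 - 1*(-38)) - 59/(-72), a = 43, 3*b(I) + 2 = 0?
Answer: 14405/54 ≈ 266.76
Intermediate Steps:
b(I) = -2/3 (b(I) = -2/3 + (1/3)*0 = -2/3 + 0 = -2/3)
u = 119/72 (u = 25/(-8 + 38) - 59*(-1/72) = 25/30 + 59/72 = 25*(1/30) + 59/72 = 5/6 + 59/72 = 119/72 ≈ 1.6528)
(3 + u)*((a + b(5)) + 15) = (3 + 119/72)*((43 - 2/3) + 15) = 335*(127/3 + 15)/72 = (335/72)*(172/3) = 14405/54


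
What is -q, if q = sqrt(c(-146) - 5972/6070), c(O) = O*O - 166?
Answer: -8*sqrt(3043880410)/3035 ≈ -145.43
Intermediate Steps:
c(O) = -166 + O**2 (c(O) = O**2 - 166 = -166 + O**2)
q = 8*sqrt(3043880410)/3035 (q = sqrt((-166 + (-146)**2) - 5972/6070) = sqrt((-166 + 21316) - 5972*1/6070) = sqrt(21150 - 2986/3035) = sqrt(64187264/3035) = 8*sqrt(3043880410)/3035 ≈ 145.43)
-q = -8*sqrt(3043880410)/3035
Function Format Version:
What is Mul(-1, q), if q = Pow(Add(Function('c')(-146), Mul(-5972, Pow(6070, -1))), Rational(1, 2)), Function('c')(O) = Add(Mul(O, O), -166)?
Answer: Mul(Rational(-8, 3035), Pow(3043880410, Rational(1, 2))) ≈ -145.43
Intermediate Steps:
Function('c')(O) = Add(-166, Pow(O, 2)) (Function('c')(O) = Add(Pow(O, 2), -166) = Add(-166, Pow(O, 2)))
q = Mul(Rational(8, 3035), Pow(3043880410, Rational(1, 2))) (q = Pow(Add(Add(-166, Pow(-146, 2)), Mul(-5972, Pow(6070, -1))), Rational(1, 2)) = Pow(Add(Add(-166, 21316), Mul(-5972, Rational(1, 6070))), Rational(1, 2)) = Pow(Add(21150, Rational(-2986, 3035)), Rational(1, 2)) = Pow(Rational(64187264, 3035), Rational(1, 2)) = Mul(Rational(8, 3035), Pow(3043880410, Rational(1, 2))) ≈ 145.43)
Mul(-1, q) = Mul(-1, Mul(Rational(8, 3035), Pow(3043880410, Rational(1, 2)))) = Mul(Rational(-8, 3035), Pow(3043880410, Rational(1, 2)))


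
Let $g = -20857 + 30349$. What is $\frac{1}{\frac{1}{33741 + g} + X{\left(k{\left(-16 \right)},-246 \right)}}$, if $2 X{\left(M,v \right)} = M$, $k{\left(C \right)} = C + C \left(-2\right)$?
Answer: $\frac{43233}{345865} \approx 0.125$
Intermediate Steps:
$g = 9492$
$k{\left(C \right)} = - C$ ($k{\left(C \right)} = C - 2 C = - C$)
$X{\left(M,v \right)} = \frac{M}{2}$
$\frac{1}{\frac{1}{33741 + g} + X{\left(k{\left(-16 \right)},-246 \right)}} = \frac{1}{\frac{1}{33741 + 9492} + \frac{\left(-1\right) \left(-16\right)}{2}} = \frac{1}{\frac{1}{43233} + \frac{1}{2} \cdot 16} = \frac{1}{\frac{1}{43233} + 8} = \frac{1}{\frac{345865}{43233}} = \frac{43233}{345865}$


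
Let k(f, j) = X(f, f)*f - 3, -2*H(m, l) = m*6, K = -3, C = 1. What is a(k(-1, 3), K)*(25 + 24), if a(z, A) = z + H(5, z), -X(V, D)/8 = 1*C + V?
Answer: -882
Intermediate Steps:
H(m, l) = -3*m (H(m, l) = -m*6/2 = -3*m)
X(V, D) = -8 - 8*V (X(V, D) = -8*(1*1 + V) = -8*(1 + V) = -8 - 8*V)
k(f, j) = -3 + f*(-8 - 8*f) (k(f, j) = (-8 - 8*f)*f - 3 = f*(-8 - 8*f) - 3 = -3 + f*(-8 - 8*f))
a(z, A) = -15 + z (a(z, A) = z - 3*5 = z - 15 = -15 + z)
a(k(-1, 3), K)*(25 + 24) = (-15 + (-3 - 8*(-1)*(1 - 1)))*(25 + 24) = (-15 + (-3 - 8*(-1)*0))*49 = (-15 + (-3 + 0))*49 = (-15 - 3)*49 = -18*49 = -882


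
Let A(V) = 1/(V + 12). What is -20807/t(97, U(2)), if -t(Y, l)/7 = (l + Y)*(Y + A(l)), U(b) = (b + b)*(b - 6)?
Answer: 83228/219429 ≈ 0.37929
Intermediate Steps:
A(V) = 1/(12 + V)
U(b) = 2*b*(-6 + b) (U(b) = (2*b)*(-6 + b) = 2*b*(-6 + b))
t(Y, l) = -7*(Y + l)*(Y + 1/(12 + l)) (t(Y, l) = -7*(l + Y)*(Y + 1/(12 + l)) = -7*(Y + l)*(Y + 1/(12 + l)))
-20807/t(97, U(2)) = -20807*(12 + 2*2*(-6 + 2))/(7*(-1*97 - 2*2*(-6 + 2) + 97*(12 + 2*2*(-6 + 2))*(-1*97 - 2*2*(-6 + 2)))) = -20807*(12 + 2*2*(-4))/(7*(-97 - 2*2*(-4) + 97*(12 + 2*2*(-4))*(-97 - 2*2*(-4)))) = -20807*(12 - 16)/(7*(-97 - 1*(-16) + 97*(12 - 16)*(-97 - 1*(-16)))) = -20807*(-4/(7*(-97 + 16 + 97*(-4)*(-97 + 16)))) = -20807*(-4/(7*(-97 + 16 + 97*(-4)*(-81)))) = -20807*(-4/(7*(-97 + 16 + 31428))) = -20807/(7*(-1/4)*31347) = -20807/(-219429/4) = -20807*(-4/219429) = 83228/219429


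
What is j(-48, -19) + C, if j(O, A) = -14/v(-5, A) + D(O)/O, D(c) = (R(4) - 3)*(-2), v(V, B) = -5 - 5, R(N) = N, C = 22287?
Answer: 2674613/120 ≈ 22288.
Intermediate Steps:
v(V, B) = -10
D(c) = -2 (D(c) = (4 - 3)*(-2) = 1*(-2) = -2)
j(O, A) = 7/5 - 2/O (j(O, A) = -14/(-10) - 2/O = -14*(-⅒) - 2/O = 7/5 - 2/O)
j(-48, -19) + C = (7/5 - 2/(-48)) + 22287 = (7/5 - 2*(-1/48)) + 22287 = (7/5 + 1/24) + 22287 = 173/120 + 22287 = 2674613/120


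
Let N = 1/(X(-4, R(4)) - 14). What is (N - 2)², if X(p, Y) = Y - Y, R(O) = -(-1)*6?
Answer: 841/196 ≈ 4.2908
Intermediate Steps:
R(O) = 6 (R(O) = -1*(-6) = 6)
X(p, Y) = 0
N = -1/14 (N = 1/(0 - 14) = 1/(-14) = -1/14 ≈ -0.071429)
(N - 2)² = (-1/14 - 2)² = (-29/14)² = 841/196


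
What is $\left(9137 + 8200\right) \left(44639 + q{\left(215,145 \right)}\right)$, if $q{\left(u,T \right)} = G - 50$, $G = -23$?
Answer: $772640742$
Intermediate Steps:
$q{\left(u,T \right)} = -73$ ($q{\left(u,T \right)} = -23 - 50 = -73$)
$\left(9137 + 8200\right) \left(44639 + q{\left(215,145 \right)}\right) = \left(9137 + 8200\right) \left(44639 - 73\right) = 17337 \cdot 44566 = 772640742$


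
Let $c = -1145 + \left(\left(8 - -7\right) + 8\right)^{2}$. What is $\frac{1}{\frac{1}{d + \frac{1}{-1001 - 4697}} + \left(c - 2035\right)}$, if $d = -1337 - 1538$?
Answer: $- \frac{16381751}{43428027599} \approx -0.00037722$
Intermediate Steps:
$d = -2875$
$c = -616$ ($c = -1145 + \left(\left(8 + 7\right) + 8\right)^{2} = -1145 + \left(15 + 8\right)^{2} = -1145 + 23^{2} = -1145 + 529 = -616$)
$\frac{1}{\frac{1}{d + \frac{1}{-1001 - 4697}} + \left(c - 2035\right)} = \frac{1}{\frac{1}{-2875 + \frac{1}{-1001 - 4697}} - 2651} = \frac{1}{\frac{1}{-2875 + \frac{1}{-5698}} - 2651} = \frac{1}{\frac{1}{-2875 - \frac{1}{5698}} - 2651} = \frac{1}{\frac{1}{- \frac{16381751}{5698}} - 2651} = \frac{1}{- \frac{5698}{16381751} - 2651} = \frac{1}{- \frac{43428027599}{16381751}} = - \frac{16381751}{43428027599}$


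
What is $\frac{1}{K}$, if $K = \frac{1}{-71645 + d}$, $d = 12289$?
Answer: $-59356$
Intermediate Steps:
$K = - \frac{1}{59356}$ ($K = \frac{1}{-71645 + 12289} = \frac{1}{-59356} = - \frac{1}{59356} \approx -1.6848 \cdot 10^{-5}$)
$\frac{1}{K} = \frac{1}{- \frac{1}{59356}} = -59356$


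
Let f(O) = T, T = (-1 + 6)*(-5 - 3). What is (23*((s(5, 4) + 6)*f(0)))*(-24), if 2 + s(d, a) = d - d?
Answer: 88320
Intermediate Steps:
s(d, a) = -2 (s(d, a) = -2 + (d - d) = -2 + 0 = -2)
T = -40 (T = 5*(-8) = -40)
f(O) = -40
(23*((s(5, 4) + 6)*f(0)))*(-24) = (23*((-2 + 6)*(-40)))*(-24) = (23*(4*(-40)))*(-24) = (23*(-160))*(-24) = -3680*(-24) = 88320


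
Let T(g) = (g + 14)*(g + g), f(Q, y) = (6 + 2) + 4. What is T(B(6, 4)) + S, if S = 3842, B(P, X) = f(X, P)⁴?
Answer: 860547842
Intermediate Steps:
f(Q, y) = 12 (f(Q, y) = 8 + 4 = 12)
B(P, X) = 20736 (B(P, X) = 12⁴ = 20736)
T(g) = 2*g*(14 + g) (T(g) = (14 + g)*(2*g) = 2*g*(14 + g))
T(B(6, 4)) + S = 2*20736*(14 + 20736) + 3842 = 2*20736*20750 + 3842 = 860544000 + 3842 = 860547842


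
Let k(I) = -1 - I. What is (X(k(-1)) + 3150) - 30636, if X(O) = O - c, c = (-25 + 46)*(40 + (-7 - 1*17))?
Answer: -27822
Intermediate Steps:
c = 336 (c = 21*(40 + (-7 - 17)) = 21*(40 - 24) = 21*16 = 336)
X(O) = -336 + O (X(O) = O - 1*336 = O - 336 = -336 + O)
(X(k(-1)) + 3150) - 30636 = ((-336 + (-1 - 1*(-1))) + 3150) - 30636 = ((-336 + (-1 + 1)) + 3150) - 30636 = ((-336 + 0) + 3150) - 30636 = (-336 + 3150) - 30636 = 2814 - 30636 = -27822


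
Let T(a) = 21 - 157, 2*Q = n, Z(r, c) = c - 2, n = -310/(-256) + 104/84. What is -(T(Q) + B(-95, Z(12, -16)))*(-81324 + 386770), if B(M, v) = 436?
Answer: -91633800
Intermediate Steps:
n = 6583/2688 (n = -310*(-1/256) + 104*(1/84) = 155/128 + 26/21 = 6583/2688 ≈ 2.4490)
Z(r, c) = -2 + c
Q = 6583/5376 (Q = (½)*(6583/2688) = 6583/5376 ≈ 1.2245)
T(a) = -136
-(T(Q) + B(-95, Z(12, -16)))*(-81324 + 386770) = -(-136 + 436)*(-81324 + 386770) = -300*305446 = -1*91633800 = -91633800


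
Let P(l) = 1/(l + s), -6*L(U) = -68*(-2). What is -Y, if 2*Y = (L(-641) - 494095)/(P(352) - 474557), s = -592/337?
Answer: -29160848216/56012911487 ≈ -0.52061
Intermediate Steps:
s = -592/337 (s = -592*1/337 = -592/337 ≈ -1.7567)
L(U) = -68/3 (L(U) = -(-34)*(-2)/3 = -1/6*136 = -68/3)
P(l) = 1/(-592/337 + l) (P(l) = 1/(l - 592/337) = 1/(-592/337 + l))
Y = 29160848216/56012911487 (Y = ((-68/3 - 494095)/(337/(-592 + 337*352) - 474557))/2 = (-1482353/(3*(337/(-592 + 118624) - 474557)))/2 = (-1482353/(3*(337/118032 - 474557)))/2 = (-1482353/(3*(-56012911487/118032)))/2 = (-1482353/3*(-118032/56012911487))/2 = (1/2)*(58321696432/56012911487) = 29160848216/56012911487 ≈ 0.52061)
-Y = -1*29160848216/56012911487 = -29160848216/56012911487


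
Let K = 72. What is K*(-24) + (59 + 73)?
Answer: -1596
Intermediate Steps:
K*(-24) + (59 + 73) = 72*(-24) + (59 + 73) = -1728 + 132 = -1596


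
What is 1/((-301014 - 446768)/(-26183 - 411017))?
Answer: 218600/373891 ≈ 0.58466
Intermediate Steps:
1/((-301014 - 446768)/(-26183 - 411017)) = 1/(-747782/(-437200)) = 1/(-747782*(-1/437200)) = 1/(373891/218600) = 218600/373891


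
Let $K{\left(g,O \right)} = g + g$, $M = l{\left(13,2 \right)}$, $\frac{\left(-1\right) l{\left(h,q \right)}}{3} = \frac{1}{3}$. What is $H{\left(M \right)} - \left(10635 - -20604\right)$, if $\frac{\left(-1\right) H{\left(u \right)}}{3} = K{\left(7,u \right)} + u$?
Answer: $-31278$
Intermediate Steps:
$l{\left(h,q \right)} = -1$ ($l{\left(h,q \right)} = - \frac{3}{3} = \left(-3\right) \frac{1}{3} = -1$)
$M = -1$
$K{\left(g,O \right)} = 2 g$
$H{\left(u \right)} = -42 - 3 u$ ($H{\left(u \right)} = - 3 \left(2 \cdot 7 + u\right) = - 3 \left(14 + u\right) = -42 - 3 u$)
$H{\left(M \right)} - \left(10635 - -20604\right) = \left(-42 - -3\right) - \left(10635 - -20604\right) = \left(-42 + 3\right) - \left(10635 + 20604\right) = -39 - 31239 = -31278$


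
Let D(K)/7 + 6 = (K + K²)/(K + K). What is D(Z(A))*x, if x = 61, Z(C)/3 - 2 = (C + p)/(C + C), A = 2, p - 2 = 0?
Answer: -427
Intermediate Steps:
p = 2 (p = 2 + 0 = 2)
Z(C) = 6 + 3*(2 + C)/(2*C) (Z(C) = 6 + 3*((C + 2)/(C + C)) = 6 + 3*((2 + C)/((2*C))) = 6 + 3*((2 + C)*(1/(2*C))) = 6 + 3*((2 + C)/(2*C)) = 6 + 3*(2 + C)/(2*C))
D(K) = -42 + 7*(K + K²)/(2*K) (D(K) = -42 + 7*((K + K²)/(K + K)) = -42 + 7*((K + K²)/((2*K))) = -42 + 7*((K + K²)*(1/(2*K))) = -42 + 7*((K + K²)/(2*K)) = -42 + 7*(K + K²)/(2*K))
D(Z(A))*x = (-77/2 + 7*(15/2 + 3/2)/2)*61 = (-77/2 + (7/2)*9)*61 = (-77/2 + 63/2)*61 = -7*61 = -427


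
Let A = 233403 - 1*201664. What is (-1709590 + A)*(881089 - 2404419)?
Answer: 2555920763830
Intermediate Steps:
A = 31739 (A = 233403 - 201664 = 31739)
(-1709590 + A)*(881089 - 2404419) = (-1709590 + 31739)*(881089 - 2404419) = -1677851*(-1523330) = 2555920763830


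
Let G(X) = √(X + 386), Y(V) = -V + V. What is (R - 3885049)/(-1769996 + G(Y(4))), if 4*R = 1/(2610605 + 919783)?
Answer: 24276787890229321453/11060302573599676440 + 54862921476047*√386/44241210294398705760 ≈ 2.1950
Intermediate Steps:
Y(V) = 0
G(X) = √(386 + X)
R = 1/14121552 (R = 1/(4*(2610605 + 919783)) = (¼)/3530388 = (¼)*(1/3530388) = 1/14121552 ≈ 7.0814e-8)
(R - 3885049)/(-1769996 + G(Y(4))) = (1/14121552 - 3885049)/(-1769996 + √(386 + 0)) = -54862921476047/(14121552*(-1769996 + √386))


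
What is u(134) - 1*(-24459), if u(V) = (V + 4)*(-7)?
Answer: 23493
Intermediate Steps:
u(V) = -28 - 7*V (u(V) = (4 + V)*(-7) = -28 - 7*V)
u(134) - 1*(-24459) = (-28 - 7*134) - 1*(-24459) = (-28 - 938) + 24459 = -966 + 24459 = 23493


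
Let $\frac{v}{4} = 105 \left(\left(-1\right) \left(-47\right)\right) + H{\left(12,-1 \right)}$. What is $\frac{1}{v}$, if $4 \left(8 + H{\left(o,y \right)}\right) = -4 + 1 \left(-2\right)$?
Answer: $\frac{1}{19702} \approx 5.0756 \cdot 10^{-5}$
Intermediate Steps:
$H{\left(o,y \right)} = - \frac{19}{2}$ ($H{\left(o,y \right)} = -8 + \frac{-4 + 1 \left(-2\right)}{4} = -8 + \frac{-4 - 2}{4} = -8 + \frac{1}{4} \left(-6\right) = -8 - \frac{3}{2} = - \frac{19}{2}$)
$v = 19702$ ($v = 4 \left(105 \left(\left(-1\right) \left(-47\right)\right) - \frac{19}{2}\right) = 4 \left(105 \cdot 47 - \frac{19}{2}\right) = 4 \left(4935 - \frac{19}{2}\right) = 4 \cdot \frac{9851}{2} = 19702$)
$\frac{1}{v} = \frac{1}{19702}$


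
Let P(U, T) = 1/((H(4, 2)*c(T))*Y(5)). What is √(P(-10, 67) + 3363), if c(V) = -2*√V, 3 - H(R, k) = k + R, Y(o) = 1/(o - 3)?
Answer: √(135868563 + 201*√67)/201 ≈ 57.992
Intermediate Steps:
Y(o) = 1/(-3 + o)
H(R, k) = 3 - R - k (H(R, k) = 3 - (k + R) = 3 - (R + k) = 3 + (-R - k) = 3 - R - k)
P(U, T) = 1/(3*√T) (P(U, T) = 1/(((3 - 1*4 - 1*2)*(-2*√T))/(-3 + 5)) = 1/(((3 - 4 - 2)*(-2*√T))/2) = 1/(-(-6)*√T*(½)) = 1/((6*√T)*(½)) = 1/(3*√T))
√(P(-10, 67) + 3363) = √(1/(3*√67) + 3363) = √((√67/67)/3 + 3363) = √(√67/201 + 3363) = √(3363 + √67/201)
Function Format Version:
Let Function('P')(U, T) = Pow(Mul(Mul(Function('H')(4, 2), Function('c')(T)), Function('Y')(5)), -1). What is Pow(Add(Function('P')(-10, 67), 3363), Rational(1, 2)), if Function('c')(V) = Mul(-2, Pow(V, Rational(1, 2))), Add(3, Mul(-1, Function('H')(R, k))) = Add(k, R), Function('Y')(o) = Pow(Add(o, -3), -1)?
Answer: Mul(Rational(1, 201), Pow(Add(135868563, Mul(201, Pow(67, Rational(1, 2)))), Rational(1, 2))) ≈ 57.992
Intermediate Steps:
Function('Y')(o) = Pow(Add(-3, o), -1)
Function('H')(R, k) = Add(3, Mul(-1, R), Mul(-1, k)) (Function('H')(R, k) = Add(3, Mul(-1, Add(k, R))) = Add(3, Mul(-1, Add(R, k))) = Add(3, Add(Mul(-1, R), Mul(-1, k))) = Add(3, Mul(-1, R), Mul(-1, k)))
Function('P')(U, T) = Mul(Rational(1, 3), Pow(T, Rational(-1, 2))) (Function('P')(U, T) = Pow(Mul(Mul(Add(3, Mul(-1, 4), Mul(-1, 2)), Mul(-2, Pow(T, Rational(1, 2)))), Pow(Add(-3, 5), -1)), -1) = Pow(Mul(Mul(Add(3, -4, -2), Mul(-2, Pow(T, Rational(1, 2)))), Pow(2, -1)), -1) = Pow(Mul(Mul(-3, Mul(-2, Pow(T, Rational(1, 2)))), Rational(1, 2)), -1) = Pow(Mul(Mul(6, Pow(T, Rational(1, 2))), Rational(1, 2)), -1) = Pow(Mul(3, Pow(T, Rational(1, 2))), -1) = Mul(Rational(1, 3), Pow(T, Rational(-1, 2))))
Pow(Add(Function('P')(-10, 67), 3363), Rational(1, 2)) = Pow(Add(Mul(Rational(1, 3), Pow(67, Rational(-1, 2))), 3363), Rational(1, 2)) = Pow(Add(Mul(Rational(1, 3), Mul(Rational(1, 67), Pow(67, Rational(1, 2)))), 3363), Rational(1, 2)) = Pow(Add(Mul(Rational(1, 201), Pow(67, Rational(1, 2))), 3363), Rational(1, 2)) = Pow(Add(3363, Mul(Rational(1, 201), Pow(67, Rational(1, 2)))), Rational(1, 2))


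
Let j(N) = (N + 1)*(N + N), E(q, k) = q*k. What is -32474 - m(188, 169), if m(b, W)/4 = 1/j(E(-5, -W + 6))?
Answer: -10798254481/332520 ≈ -32474.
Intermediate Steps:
E(q, k) = k*q
j(N) = 2*N*(1 + N) (j(N) = (1 + N)*(2*N) = 2*N*(1 + N))
m(b, W) = 2/((-30 + 5*W)*(-29 + 5*W)) (m(b, W) = 4/((2*((-W + 6)*(-5))*(1 + (-W + 6)*(-5)))) = 4/((2*((6 - W)*(-5))*(1 + (6 - W)*(-5)))) = 4/((2*(-30 + 5*W)*(1 + (-30 + 5*W)))) = 4/((2*(-30 + 5*W)*(-29 + 5*W))) = 4*(1/(2*(-30 + 5*W)*(-29 + 5*W))) = 2/((-30 + 5*W)*(-29 + 5*W)))
-32474 - m(188, 169) = -32474 - 2/(5*(-29 + 5*169)*(-6 + 169)) = -32474 - 2/(5*(-29 + 845)*163) = -32474 - 2/(5*816*163) = -32474 - 1*1/332520 = -32474 - 1/332520 = -10798254481/332520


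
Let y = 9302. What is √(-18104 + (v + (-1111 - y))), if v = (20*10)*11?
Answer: I*√26317 ≈ 162.23*I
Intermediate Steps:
v = 2200 (v = 200*11 = 2200)
√(-18104 + (v + (-1111 - y))) = √(-18104 + (2200 + (-1111 - 1*9302))) = √(-18104 + (2200 + (-1111 - 9302))) = √(-18104 + (2200 - 10413)) = √(-18104 - 8213) = √(-26317) = I*√26317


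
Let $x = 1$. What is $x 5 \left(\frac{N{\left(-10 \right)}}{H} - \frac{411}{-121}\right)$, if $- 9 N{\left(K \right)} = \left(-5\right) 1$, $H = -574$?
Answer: $\frac{10613105}{625086} \approx 16.979$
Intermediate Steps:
$N{\left(K \right)} = \frac{5}{9}$ ($N{\left(K \right)} = - \frac{\left(-5\right) 1}{9} = \left(- \frac{1}{9}\right) \left(-5\right) = \frac{5}{9}$)
$x 5 \left(\frac{N{\left(-10 \right)}}{H} - \frac{411}{-121}\right) = 1 \cdot 5 \left(\frac{5}{9 \left(-574\right)} - \frac{411}{-121}\right) = 5 \left(\frac{5}{9} \left(- \frac{1}{574}\right) - - \frac{411}{121}\right) = 5 \left(- \frac{5}{5166} + \frac{411}{121}\right) = 5 \cdot \frac{2122621}{625086} = \frac{10613105}{625086}$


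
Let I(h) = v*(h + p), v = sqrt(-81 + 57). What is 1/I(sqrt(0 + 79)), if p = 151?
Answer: -151*I*sqrt(6)/272664 + I*sqrt(474)/272664 ≈ -0.0012767*I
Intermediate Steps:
v = 2*I*sqrt(6) (v = sqrt(-24) = 2*I*sqrt(6) ≈ 4.899*I)
I(h) = 2*I*sqrt(6)*(151 + h) (I(h) = (2*I*sqrt(6))*(h + 151) = (2*I*sqrt(6))*(151 + h) = 2*I*sqrt(6)*(151 + h))
1/I(sqrt(0 + 79)) = 1/(2*I*sqrt(6)*(151 + sqrt(0 + 79))) = 1/(2*I*sqrt(6)*(151 + sqrt(79))) = -I*sqrt(6)/(12*(151 + sqrt(79)))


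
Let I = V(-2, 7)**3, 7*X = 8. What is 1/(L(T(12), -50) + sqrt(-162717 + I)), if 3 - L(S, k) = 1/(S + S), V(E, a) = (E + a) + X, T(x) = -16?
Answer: 1064672/57073229463 - 14336*I*sqrt(97531742)/57073229463 ≈ 1.8654e-5 - 0.0024807*I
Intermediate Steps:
X = 8/7 (X = (1/7)*8 = 8/7 ≈ 1.1429)
V(E, a) = 8/7 + E + a (V(E, a) = (E + a) + 8/7 = 8/7 + E + a)
I = 79507/343 (I = (8/7 - 2 + 7)**3 = (43/7)**3 = 79507/343 ≈ 231.80)
L(S, k) = 3 - 1/(2*S) (L(S, k) = 3 - 1/(S + S) = 3 - 1/(2*S))
1/(L(T(12), -50) + sqrt(-162717 + I)) = 1/((3 - 1/2/(-16)) + sqrt(-162717 + 79507/343)) = 1/((3 - 1/2*(-1/16)) + sqrt(-55732424/343)) = 1/((3 + 1/32) + 2*I*sqrt(97531742)/49) = 1/(97/32 + 2*I*sqrt(97531742)/49)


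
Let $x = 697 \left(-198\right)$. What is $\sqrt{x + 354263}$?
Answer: $\sqrt{216257} \approx 465.03$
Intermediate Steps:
$x = -138006$
$\sqrt{x + 354263} = \sqrt{-138006 + 354263} = \sqrt{216257}$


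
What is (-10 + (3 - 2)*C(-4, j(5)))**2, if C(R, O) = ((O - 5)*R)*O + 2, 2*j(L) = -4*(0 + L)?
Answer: 369664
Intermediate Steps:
j(L) = -2*L (j(L) = (-4*(0 + L))/2 = (-4*L)/2 = -2*L)
C(R, O) = 2 + O*R*(-5 + O) (C(R, O) = ((-5 + O)*R)*O + 2 = (R*(-5 + O))*O + 2 = O*R*(-5 + O) + 2 = 2 + O*R*(-5 + O))
(-10 + (3 - 2)*C(-4, j(5)))**2 = (-10 + (3 - 2)*(2 - 4*(-2*5)**2 - 5*(-2*5)*(-4)))**2 = (-10 + 1*(2 - 4*(-10)**2 - 5*(-10)*(-4)))**2 = (-10 + 1*(2 - 4*100 - 200))**2 = (-10 + 1*(2 - 400 - 200))**2 = (-10 + 1*(-598))**2 = (-10 - 598)**2 = (-608)**2 = 369664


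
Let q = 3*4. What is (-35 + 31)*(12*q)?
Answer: -576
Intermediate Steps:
q = 12
(-35 + 31)*(12*q) = (-35 + 31)*(12*12) = -4*144 = -576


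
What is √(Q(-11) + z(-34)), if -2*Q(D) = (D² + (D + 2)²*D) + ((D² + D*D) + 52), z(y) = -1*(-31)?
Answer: √269 ≈ 16.401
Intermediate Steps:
z(y) = 31
Q(D) = -26 - 3*D²/2 - D*(2 + D)²/2 (Q(D) = -((D² + (D + 2)²*D) + ((D² + D*D) + 52))/2 = -((D² + (2 + D)²*D) + ((D² + D²) + 52))/2 = -((D² + D*(2 + D)²) + (2*D² + 52))/2 = -((D² + D*(2 + D)²) + (52 + 2*D²))/2 = -(52 + 3*D² + D*(2 + D)²)/2 = -26 - 3*D²/2 - D*(2 + D)²/2)
√(Q(-11) + z(-34)) = √((-26 - 3/2*(-11)² - ½*(-11)*(2 - 11)²) + 31) = √((-26 - 3/2*121 - ½*(-11)*(-9)²) + 31) = √((-26 - 363/2 - ½*(-11)*81) + 31) = √((-26 - 363/2 + 891/2) + 31) = √(238 + 31) = √269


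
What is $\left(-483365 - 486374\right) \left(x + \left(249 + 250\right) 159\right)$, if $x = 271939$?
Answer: $-340649915920$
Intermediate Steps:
$\left(-483365 - 486374\right) \left(x + \left(249 + 250\right) 159\right) = \left(-483365 - 486374\right) \left(271939 + \left(249 + 250\right) 159\right) = - 969739 \left(271939 + 499 \cdot 159\right) = - 969739 \left(271939 + 79341\right) = \left(-969739\right) 351280 = -340649915920$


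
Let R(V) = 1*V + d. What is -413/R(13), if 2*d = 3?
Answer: -826/29 ≈ -28.483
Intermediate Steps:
d = 3/2 (d = (½)*3 = 3/2 ≈ 1.5000)
R(V) = 3/2 + V (R(V) = 1*V + 3/2 = V + 3/2 = 3/2 + V)
-413/R(13) = -413/(3/2 + 13) = -413/29/2 = -413*2/29 = -826/29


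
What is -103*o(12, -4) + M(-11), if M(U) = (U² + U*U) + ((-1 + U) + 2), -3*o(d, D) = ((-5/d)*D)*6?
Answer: 1726/3 ≈ 575.33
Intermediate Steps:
o(d, D) = 10*D/d (o(d, D) = -(-5/d)*D*6/3 = -(-5*D/d)*6/3 = -(-10)*D/d = 10*D/d)
M(U) = 1 + U + 2*U² (M(U) = (U² + U²) + (1 + U) = 2*U² + (1 + U) = 1 + U + 2*U²)
-103*o(12, -4) + M(-11) = -1030*(-4)/12 + (1 - 11 + 2*(-11)²) = -1030*(-4)/12 + (1 - 11 + 2*121) = -103*(-10/3) + (1 - 11 + 242) = 1030/3 + 232 = 1726/3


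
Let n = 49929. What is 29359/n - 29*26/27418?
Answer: 2051654/3660303 ≈ 0.56051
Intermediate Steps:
29359/n - 29*26/27418 = 29359/49929 - 29*26/27418 = 29359*(1/49929) - 754*1/27418 = 157/267 - 377/13709 = 2051654/3660303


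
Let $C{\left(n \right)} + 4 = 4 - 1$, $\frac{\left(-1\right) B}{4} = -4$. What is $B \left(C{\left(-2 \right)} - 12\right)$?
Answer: $-208$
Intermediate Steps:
$B = 16$ ($B = \left(-4\right) \left(-4\right) = 16$)
$C{\left(n \right)} = -1$ ($C{\left(n \right)} = -4 + \left(4 - 1\right) = -4 + 3 = -1$)
$B \left(C{\left(-2 \right)} - 12\right) = 16 \left(-1 - 12\right) = 16 \left(-13\right) = -208$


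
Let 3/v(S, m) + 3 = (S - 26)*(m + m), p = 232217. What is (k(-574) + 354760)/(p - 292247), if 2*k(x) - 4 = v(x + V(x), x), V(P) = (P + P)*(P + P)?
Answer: -15550555192933/2631341091300 ≈ -5.9097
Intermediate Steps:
V(P) = 4*P**2 (V(P) = (2*P)*(2*P) = 4*P**2)
v(S, m) = 3/(-3 + 2*m*(-26 + S)) (v(S, m) = 3/(-3 + (S - 26)*(m + m)) = 3/(-3 + (-26 + S)*(2*m)) = 3/(-3 + 2*m*(-26 + S)))
k(x) = 2 + 3/(2*(-3 - 52*x + 2*x*(x + 4*x**2))) (k(x) = 2 + (3/(-3 - 52*x + 2*(x + 4*x**2)*x))/2 = 2 + (3/(-3 - 52*x + 2*x*(x + 4*x**2)))/2 = 2 + 3/(2*(-3 - 52*x + 2*x*(x + 4*x**2))))
(k(-574) + 354760)/(p - 292247) = ((9 + 208*(-574) - 8*(-574)**2*(1 + 4*(-574)))/(2*(3 + 52*(-574) - 2*(-574)**2*(1 + 4*(-574)))) + 354760)/(232217 - 292247) = ((9 - 119392 - 8*329476*(1 - 2296))/(2*(3 - 29848 - 2*329476*(1 - 2296))) + 354760)/(-60030) = ((9 - 119392 - 8*329476*(-2295))/(2*(3 - 29848 - 2*329476*(-2295))) + 354760)*(-1/60030) = ((9 - 119392 + 6049179360)/(2*(3 - 29848 + 1512294840)) + 354760)*(-1/60030) = ((1/2)*6049059977/1512264995 + 354760)*(-1/60030) = ((1/2)*(1/1512264995)*6049059977 + 354760)*(-1/60030) = (6049059977/3024529990 + 354760)*(-1/60030) = (1072988308312377/3024529990)*(-1/60030) = -15550555192933/2631341091300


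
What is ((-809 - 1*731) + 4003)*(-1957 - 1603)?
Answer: -8768280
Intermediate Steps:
((-809 - 1*731) + 4003)*(-1957 - 1603) = ((-809 - 731) + 4003)*(-3560) = (-1540 + 4003)*(-3560) = 2463*(-3560) = -8768280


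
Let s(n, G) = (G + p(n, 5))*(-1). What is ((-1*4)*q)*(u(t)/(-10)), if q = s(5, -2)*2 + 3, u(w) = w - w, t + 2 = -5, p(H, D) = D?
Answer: 0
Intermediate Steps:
t = -7 (t = -2 - 5 = -7)
s(n, G) = -5 - G (s(n, G) = (G + 5)*(-1) = (5 + G)*(-1) = -5 - G)
u(w) = 0
q = -3 (q = (-5 - 1*(-2))*2 + 3 = (-5 + 2)*2 + 3 = -3*2 + 3 = -6 + 3 = -3)
((-1*4)*q)*(u(t)/(-10)) = (-1*4*(-3))*(0/(-10)) = (-4*(-3))*(0*(-1/10)) = 12*0 = 0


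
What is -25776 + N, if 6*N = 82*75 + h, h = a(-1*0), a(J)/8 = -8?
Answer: -74285/3 ≈ -24762.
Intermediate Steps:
a(J) = -64 (a(J) = 8*(-8) = -64)
h = -64
N = 3043/3 (N = (82*75 - 64)/6 = (6150 - 64)/6 = (⅙)*6086 = 3043/3 ≈ 1014.3)
-25776 + N = -25776 + 3043/3 = -74285/3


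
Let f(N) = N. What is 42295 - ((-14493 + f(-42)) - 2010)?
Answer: 58840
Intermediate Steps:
42295 - ((-14493 + f(-42)) - 2010) = 42295 - ((-14493 - 42) - 2010) = 42295 - (-14535 - 2010) = 42295 - 1*(-16545) = 42295 + 16545 = 58840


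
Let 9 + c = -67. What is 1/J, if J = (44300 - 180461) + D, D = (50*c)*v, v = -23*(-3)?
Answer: -1/398361 ≈ -2.5103e-6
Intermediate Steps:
v = 69
c = -76 (c = -9 - 67 = -76)
D = -262200 (D = (50*(-76))*69 = -3800*69 = -262200)
J = -398361 (J = (44300 - 180461) - 262200 = -136161 - 262200 = -398361)
1/J = 1/(-398361) = -1/398361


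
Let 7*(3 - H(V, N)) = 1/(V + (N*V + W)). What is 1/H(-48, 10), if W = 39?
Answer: 3423/10270 ≈ 0.33330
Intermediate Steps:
H(V, N) = 3 - 1/(7*(39 + V + N*V)) (H(V, N) = 3 - 1/(7*(V + (N*V + 39))) = 3 - 1/(7*(V + (39 + N*V))) = 3 - 1/(7*(39 + V + N*V)))
1/H(-48, 10) = 1/((818/7 + 3*(-48) + 3*10*(-48))/(39 - 48 + 10*(-48))) = 1/((818/7 - 144 - 1440)/(39 - 48 - 480)) = 1/(-10270/7/(-489)) = 1/(-1/489*(-10270/7)) = 1/(10270/3423) = 3423/10270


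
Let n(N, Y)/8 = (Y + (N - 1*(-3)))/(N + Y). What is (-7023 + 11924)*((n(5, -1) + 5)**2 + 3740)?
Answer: 20099001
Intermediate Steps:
n(N, Y) = 8*(3 + N + Y)/(N + Y) (n(N, Y) = 8*((Y + (N - 1*(-3)))/(N + Y)) = 8*((Y + (N + 3))/(N + Y)) = 8*((Y + (3 + N))/(N + Y)) = 8*((3 + N + Y)/(N + Y)) = 8*(3 + N + Y)/(N + Y))
(-7023 + 11924)*((n(5, -1) + 5)**2 + 3740) = (-7023 + 11924)*((8*(3 + 5 - 1)/(5 - 1) + 5)**2 + 3740) = 4901*((8*7/4 + 5)**2 + 3740) = 4901*((8*(1/4)*7 + 5)**2 + 3740) = 4901*((14 + 5)**2 + 3740) = 4901*(19**2 + 3740) = 4901*(361 + 3740) = 4901*4101 = 20099001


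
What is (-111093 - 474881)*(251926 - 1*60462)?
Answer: -112192925936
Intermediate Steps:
(-111093 - 474881)*(251926 - 1*60462) = -585974*(251926 - 60462) = -585974*191464 = -112192925936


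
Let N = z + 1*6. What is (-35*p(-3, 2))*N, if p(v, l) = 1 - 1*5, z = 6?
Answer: 1680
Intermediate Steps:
N = 12 (N = 6 + 1*6 = 6 + 6 = 12)
p(v, l) = -4 (p(v, l) = 1 - 5 = -4)
(-35*p(-3, 2))*N = -35*(-4)*12 = 140*12 = 1680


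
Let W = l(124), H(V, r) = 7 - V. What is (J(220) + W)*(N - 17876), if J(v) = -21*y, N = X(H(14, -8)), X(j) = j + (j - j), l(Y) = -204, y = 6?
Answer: 5901390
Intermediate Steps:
X(j) = j (X(j) = j + 0 = j)
W = -204
N = -7 (N = 7 - 1*14 = 7 - 14 = -7)
J(v) = -126 (J(v) = -21*6 = -126)
(J(220) + W)*(N - 17876) = (-126 - 204)*(-7 - 17876) = -330*(-17883) = 5901390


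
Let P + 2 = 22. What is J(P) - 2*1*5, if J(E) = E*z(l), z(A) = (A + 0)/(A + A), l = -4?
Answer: 0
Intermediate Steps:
P = 20 (P = -2 + 22 = 20)
z(A) = ½ (z(A) = A/((2*A)) = A*(1/(2*A)) = ½)
J(E) = E/2 (J(E) = E*(½) = E/2)
J(P) - 2*1*5 = (½)*20 - 2*1*5 = 10 - 2*5 = 10 - 1*10 = 10 - 10 = 0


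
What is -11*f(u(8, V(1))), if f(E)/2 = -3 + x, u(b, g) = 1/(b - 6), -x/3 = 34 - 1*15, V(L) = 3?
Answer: 1320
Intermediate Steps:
x = -57 (x = -3*(34 - 1*15) = -3*(34 - 15) = -3*19 = -57)
u(b, g) = 1/(-6 + b)
f(E) = -120 (f(E) = 2*(-3 - 57) = 2*(-60) = -120)
-11*f(u(8, V(1))) = -11*(-120) = 1320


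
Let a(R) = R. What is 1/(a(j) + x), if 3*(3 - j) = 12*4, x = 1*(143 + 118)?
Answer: 1/248 ≈ 0.0040323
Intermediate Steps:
x = 261 (x = 1*261 = 261)
j = -13 (j = 3 - 4*4 = 3 - ⅓*48 = 3 - 16 = -13)
1/(a(j) + x) = 1/(-13 + 261) = 1/248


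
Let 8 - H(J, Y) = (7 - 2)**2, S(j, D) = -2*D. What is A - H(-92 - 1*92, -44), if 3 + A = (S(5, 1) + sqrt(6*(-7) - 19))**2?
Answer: 14 + (2 - I*sqrt(61))**2 ≈ -43.0 - 31.241*I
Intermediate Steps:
H(J, Y) = -17 (H(J, Y) = 8 - (7 - 2)**2 = 8 - 1*5**2 = 8 - 1*25 = 8 - 25 = -17)
A = -3 + (-2 + I*sqrt(61))**2 (A = -3 + (-2*1 + sqrt(6*(-7) - 19))**2 = -3 + (-2 + sqrt(-42 - 19))**2 = -3 + (-2 + sqrt(-61))**2 = -3 + (-2 + I*sqrt(61))**2 ≈ -60.0 - 31.241*I)
A - H(-92 - 1*92, -44) = (-3 + (2 - I*sqrt(61))**2) - 1*(-17) = (-3 + (2 - I*sqrt(61))**2) + 17 = 14 + (2 - I*sqrt(61))**2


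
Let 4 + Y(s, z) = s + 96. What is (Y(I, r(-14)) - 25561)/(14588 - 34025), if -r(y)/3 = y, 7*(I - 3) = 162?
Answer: 178100/136059 ≈ 1.3090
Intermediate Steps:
I = 183/7 (I = 3 + (1/7)*162 = 3 + 162/7 = 183/7 ≈ 26.143)
r(y) = -3*y
Y(s, z) = 92 + s (Y(s, z) = -4 + (s + 96) = -4 + (96 + s) = 92 + s)
(Y(I, r(-14)) - 25561)/(14588 - 34025) = ((92 + 183/7) - 25561)/(14588 - 34025) = (827/7 - 25561)/(-19437) = -178100/7*(-1/19437) = 178100/136059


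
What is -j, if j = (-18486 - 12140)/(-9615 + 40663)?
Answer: 15313/15524 ≈ 0.98641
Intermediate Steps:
j = -15313/15524 (j = -30626/31048 = -30626*1/31048 = -15313/15524 ≈ -0.98641)
-j = -1*(-15313/15524) = 15313/15524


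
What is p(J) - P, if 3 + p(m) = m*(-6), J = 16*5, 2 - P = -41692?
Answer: -42177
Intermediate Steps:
P = 41694 (P = 2 - 1*(-41692) = 2 + 41692 = 41694)
J = 80
p(m) = -3 - 6*m (p(m) = -3 + m*(-6) = -3 - 6*m)
p(J) - P = (-3 - 6*80) - 1*41694 = (-3 - 480) - 41694 = -483 - 41694 = -42177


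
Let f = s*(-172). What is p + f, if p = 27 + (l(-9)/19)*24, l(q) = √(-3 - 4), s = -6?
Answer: 1059 + 24*I*√7/19 ≈ 1059.0 + 3.342*I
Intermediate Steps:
l(q) = I*√7 (l(q) = √(-7) = I*√7)
p = 27 + 24*I*√7/19 (p = 27 + ((I*√7)/19)*24 = 27 + ((I*√7)*(1/19))*24 = 27 + (I*√7/19)*24 = 27 + 24*I*√7/19 ≈ 27.0 + 3.342*I)
f = 1032 (f = -6*(-172) = 1032)
p + f = (27 + 24*I*√7/19) + 1032 = 1059 + 24*I*√7/19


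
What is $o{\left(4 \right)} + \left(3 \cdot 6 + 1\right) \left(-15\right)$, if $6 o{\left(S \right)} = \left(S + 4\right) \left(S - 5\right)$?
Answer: $- \frac{859}{3} \approx -286.33$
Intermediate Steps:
$o{\left(S \right)} = \frac{\left(-5 + S\right) \left(4 + S\right)}{6}$ ($o{\left(S \right)} = \frac{\left(S + 4\right) \left(S - 5\right)}{6} = \frac{\left(4 + S\right) \left(-5 + S\right)}{6} = \frac{\left(-5 + S\right) \left(4 + S\right)}{6}$)
$o{\left(4 \right)} + \left(3 \cdot 6 + 1\right) \left(-15\right) = \left(- \frac{10}{3} - \frac{2}{3} + \frac{4^{2}}{6}\right) + \left(3 \cdot 6 + 1\right) \left(-15\right) = \left(- \frac{10}{3} - \frac{2}{3} + \frac{1}{6} \cdot 16\right) + \left(18 + 1\right) \left(-15\right) = \left(- \frac{10}{3} - \frac{2}{3} + \frac{8}{3}\right) + 19 \left(-15\right) = - \frac{4}{3} - 285 = - \frac{859}{3}$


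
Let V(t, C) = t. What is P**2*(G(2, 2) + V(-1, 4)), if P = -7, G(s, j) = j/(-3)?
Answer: -245/3 ≈ -81.667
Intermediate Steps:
G(s, j) = -j/3 (G(s, j) = j*(-1/3) = -j/3)
P**2*(G(2, 2) + V(-1, 4)) = (-7)**2*(-1/3*2 - 1) = 49*(-2/3 - 1) = 49*(-5/3) = -245/3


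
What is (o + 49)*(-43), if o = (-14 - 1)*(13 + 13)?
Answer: 14663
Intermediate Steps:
o = -390 (o = -15*26 = -390)
(o + 49)*(-43) = (-390 + 49)*(-43) = -341*(-43) = 14663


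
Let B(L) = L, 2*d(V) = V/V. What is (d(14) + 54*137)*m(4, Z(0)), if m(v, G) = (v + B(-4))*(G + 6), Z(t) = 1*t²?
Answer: 0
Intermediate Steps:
Z(t) = t²
d(V) = ½ (d(V) = (V/V)/2 = (½)*1 = ½)
m(v, G) = (-4 + v)*(6 + G) (m(v, G) = (v - 4)*(G + 6) = (-4 + v)*(6 + G))
(d(14) + 54*137)*m(4, Z(0)) = (½ + 54*137)*(-24 - 4*0² + 6*4 + 0²*4) = (½ + 7398)*(-24 - 4*0 + 24 + 0*4) = 14797*(-24 + 0 + 24 + 0)/2 = (14797/2)*0 = 0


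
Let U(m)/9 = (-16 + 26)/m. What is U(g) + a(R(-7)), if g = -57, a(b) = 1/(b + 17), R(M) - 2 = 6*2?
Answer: -911/589 ≈ -1.5467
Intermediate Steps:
R(M) = 14 (R(M) = 2 + 6*2 = 2 + 12 = 14)
a(b) = 1/(17 + b)
U(m) = 90/m (U(m) = 9*((-16 + 26)/m) = 9*(10/m) = 90/m)
U(g) + a(R(-7)) = 90/(-57) + 1/(17 + 14) = 90*(-1/57) + 1/31 = -30/19 + 1/31 = -911/589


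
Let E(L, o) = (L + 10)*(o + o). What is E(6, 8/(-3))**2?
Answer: 65536/9 ≈ 7281.8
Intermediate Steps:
E(L, o) = 2*o*(10 + L) (E(L, o) = (10 + L)*(2*o) = 2*o*(10 + L))
E(6, 8/(-3))**2 = (2*(8/(-3))*(10 + 6))**2 = (2*(8*(-1/3))*16)**2 = (2*(-8/3)*16)**2 = (-256/3)**2 = 65536/9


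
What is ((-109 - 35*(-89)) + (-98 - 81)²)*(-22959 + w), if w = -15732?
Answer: -1356003477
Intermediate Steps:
((-109 - 35*(-89)) + (-98 - 81)²)*(-22959 + w) = ((-109 - 35*(-89)) + (-98 - 81)²)*(-22959 - 15732) = ((-109 + 3115) + (-179)²)*(-38691) = (3006 + 32041)*(-38691) = 35047*(-38691) = -1356003477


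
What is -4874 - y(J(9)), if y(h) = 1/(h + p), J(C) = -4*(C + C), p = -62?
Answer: -653115/134 ≈ -4874.0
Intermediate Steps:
J(C) = -8*C
y(h) = 1/(-62 + h) (y(h) = 1/(h - 62) = 1/(-62 + h))
-4874 - y(J(9)) = -4874 - 1/(-62 - 8*9) = -4874 - 1/(-62 - 72) = -4874 - 1/(-134) = -4874 - 1*(-1/134) = -4874 + 1/134 = -653115/134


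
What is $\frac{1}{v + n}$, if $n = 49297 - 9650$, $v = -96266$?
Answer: $- \frac{1}{56619} \approx -1.7662 \cdot 10^{-5}$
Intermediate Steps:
$n = 39647$ ($n = 49297 - 9650 = 39647$)
$\frac{1}{v + n} = \frac{1}{-96266 + 39647} = \frac{1}{-56619} = - \frac{1}{56619}$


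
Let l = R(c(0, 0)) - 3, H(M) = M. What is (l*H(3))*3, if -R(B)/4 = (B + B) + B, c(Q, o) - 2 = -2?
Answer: -27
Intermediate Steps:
c(Q, o) = 0 (c(Q, o) = 2 - 2 = 0)
R(B) = -12*B (R(B) = -4*((B + B) + B) = -4*(2*B + B) = -12*B)
l = -3 (l = -12*0 - 3 = 0 - 3 = -3)
(l*H(3))*3 = -3*3*3 = -9*3 = -27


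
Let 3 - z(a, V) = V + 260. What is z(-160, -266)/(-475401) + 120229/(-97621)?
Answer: -19052621806/15469707007 ≈ -1.2316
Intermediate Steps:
z(a, V) = -257 - V (z(a, V) = 3 - (V + 260) = 3 - (260 + V) = 3 + (-260 - V) = -257 - V)
z(-160, -266)/(-475401) + 120229/(-97621) = (-257 - 1*(-266))/(-475401) + 120229/(-97621) = (-257 + 266)*(-1/475401) + 120229*(-1/97621) = 9*(-1/475401) - 120229/97621 = -3/158467 - 120229/97621 = -19052621806/15469707007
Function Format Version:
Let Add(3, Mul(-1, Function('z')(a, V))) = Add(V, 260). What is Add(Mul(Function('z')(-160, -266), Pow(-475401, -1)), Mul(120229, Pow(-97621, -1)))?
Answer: Rational(-19052621806, 15469707007) ≈ -1.2316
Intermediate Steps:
Function('z')(a, V) = Add(-257, Mul(-1, V)) (Function('z')(a, V) = Add(3, Mul(-1, Add(V, 260))) = Add(3, Mul(-1, Add(260, V))) = Add(3, Add(-260, Mul(-1, V))) = Add(-257, Mul(-1, V)))
Add(Mul(Function('z')(-160, -266), Pow(-475401, -1)), Mul(120229, Pow(-97621, -1))) = Add(Mul(Add(-257, Mul(-1, -266)), Pow(-475401, -1)), Mul(120229, Pow(-97621, -1))) = Add(Mul(Add(-257, 266), Rational(-1, 475401)), Mul(120229, Rational(-1, 97621))) = Add(Mul(9, Rational(-1, 475401)), Rational(-120229, 97621)) = Add(Rational(-3, 158467), Rational(-120229, 97621)) = Rational(-19052621806, 15469707007)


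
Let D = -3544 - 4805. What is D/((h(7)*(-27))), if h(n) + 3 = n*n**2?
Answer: 2783/3060 ≈ 0.90948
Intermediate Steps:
h(n) = -3 + n**3 (h(n) = -3 + n*n**2 = -3 + n**3)
D = -8349
D/((h(7)*(-27))) = -8349*(-1/(27*(-3 + 7**3))) = -8349*(-1/(27*(-3 + 343))) = -8349/(340*(-27)) = -8349/(-9180) = -8349*(-1/9180) = 2783/3060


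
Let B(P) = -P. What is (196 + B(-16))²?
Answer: 44944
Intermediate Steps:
(196 + B(-16))² = (196 - 1*(-16))² = (196 + 16)² = 212² = 44944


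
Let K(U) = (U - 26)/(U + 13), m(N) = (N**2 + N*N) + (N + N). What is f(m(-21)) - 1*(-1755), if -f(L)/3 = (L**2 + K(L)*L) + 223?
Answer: -1806755322/853 ≈ -2.1181e+6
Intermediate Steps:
m(N) = 2*N + 2*N**2 (m(N) = (N**2 + N**2) + 2*N = 2*N**2 + 2*N = 2*N + 2*N**2)
K(U) = (-26 + U)/(13 + U)
f(L) = -669 - 3*L**2 - 3*L*(-26 + L)/(13 + L) (f(L) = -3*((L**2 + ((-26 + L)/(13 + L))*L) + 223) = -3*((L**2 + L*(-26 + L)/(13 + L)) + 223) = -3*(223 + L**2 + L*(-26 + L)/(13 + L)) = -669 - 3*L**2 - 3*L*(-26 + L)/(13 + L))
f(m(-21)) - 1*(-1755) = 3*(-2899 - (2*(-21)*(1 - 21))**3 - 394*(-21)*(1 - 21) - 14*1764*(1 - 21)**2)/(13 + 2*(-21)*(1 - 21)) - 1*(-1755) = 3*(-2899 - (2*(-21)*(-20))**3 - 394*(-21)*(-20) - 14*(2*(-21)*(-20))**2)/(13 + 2*(-21)*(-20)) + 1755 = 3*(-2899 - 1*840**3 - 197*840 - 14*840**2)/(13 + 840) + 1755 = 3*(-2899 - 1*592704000 - 165480 - 14*705600)/853 + 1755 = 3*(1/853)*(-2899 - 592704000 - 165480 - 9878400) + 1755 = 3*(1/853)*(-602750779) + 1755 = -1808252337/853 + 1755 = -1806755322/853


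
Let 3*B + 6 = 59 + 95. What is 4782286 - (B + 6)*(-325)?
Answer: 14400808/3 ≈ 4.8003e+6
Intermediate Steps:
B = 148/3 (B = -2 + (59 + 95)/3 = -2 + (⅓)*154 = -2 + 154/3 = 148/3 ≈ 49.333)
4782286 - (B + 6)*(-325) = 4782286 - (148/3 + 6)*(-325) = 4782286 - 166*(-325)/3 = 4782286 - 1*(-53950/3) = 4782286 + 53950/3 = 14400808/3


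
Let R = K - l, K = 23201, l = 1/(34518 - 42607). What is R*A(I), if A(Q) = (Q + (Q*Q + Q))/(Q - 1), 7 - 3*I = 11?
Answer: 500461040/56623 ≈ 8838.5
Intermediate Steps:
l = -1/8089 (l = 1/(-8089) = -1/8089 ≈ -0.00012362)
I = -4/3 (I = 7/3 - 1/3*11 = 7/3 - 11/3 = -4/3 ≈ -1.3333)
A(Q) = (Q**2 + 2*Q)/(-1 + Q) (A(Q) = (Q + (Q**2 + Q))/(-1 + Q) = (Q + (Q + Q**2))/(-1 + Q) = (Q**2 + 2*Q)/(-1 + Q))
R = 187672890/8089 (R = 23201 - 1*(-1/8089) = 23201 + 1/8089 = 187672890/8089 ≈ 23201.)
R*A(I) = 187672890*(-4*(2 - 4/3)/(3*(-1 - 4/3)))/8089 = 187672890*(-4/3*2/3/(-7/3))/8089 = 187672890*(-4/3*(-3/7)*2/3)/8089 = (187672890/8089)*(8/21) = 500461040/56623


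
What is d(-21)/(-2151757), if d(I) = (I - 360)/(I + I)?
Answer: -127/30124598 ≈ -4.2158e-6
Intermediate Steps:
d(I) = (-360 + I)/(2*I) (d(I) = (-360 + I)/((2*I)) = (-360 + I)*(1/(2*I)) = (-360 + I)/(2*I))
d(-21)/(-2151757) = ((1/2)*(-360 - 21)/(-21))/(-2151757) = ((1/2)*(-1/21)*(-381))*(-1/2151757) = (127/14)*(-1/2151757) = -127/30124598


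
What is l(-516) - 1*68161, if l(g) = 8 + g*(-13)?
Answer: -61445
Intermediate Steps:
l(g) = 8 - 13*g
l(-516) - 1*68161 = (8 - 13*(-516)) - 1*68161 = (8 + 6708) - 68161 = 6716 - 68161 = -61445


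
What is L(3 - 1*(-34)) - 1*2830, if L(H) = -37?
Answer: -2867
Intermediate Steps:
L(3 - 1*(-34)) - 1*2830 = -37 - 1*2830 = -37 - 2830 = -2867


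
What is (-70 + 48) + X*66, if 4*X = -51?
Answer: -1727/2 ≈ -863.50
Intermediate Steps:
X = -51/4 (X = (¼)*(-51) = -51/4 ≈ -12.750)
(-70 + 48) + X*66 = (-70 + 48) - 51/4*66 = -22 - 1683/2 = -1727/2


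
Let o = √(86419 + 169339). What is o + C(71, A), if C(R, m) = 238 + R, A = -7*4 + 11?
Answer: 309 + √255758 ≈ 814.73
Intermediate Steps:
A = -17 (A = -28 + 11 = -17)
o = √255758 ≈ 505.73
o + C(71, A) = √255758 + (238 + 71) = √255758 + 309 = 309 + √255758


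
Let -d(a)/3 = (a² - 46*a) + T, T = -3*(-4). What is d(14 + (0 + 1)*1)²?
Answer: 1846881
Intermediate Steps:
T = 12
d(a) = -36 - 3*a² + 138*a (d(a) = -3*((a² - 46*a) + 12) = -3*(12 + a² - 46*a) = -36 - 3*a² + 138*a)
d(14 + (0 + 1)*1)² = (-36 - 3*(14 + (0 + 1)*1)² + 138*(14 + (0 + 1)*1))² = (-36 - 3*(14 + 1*1)² + 138*(14 + 1*1))² = (-36 - 3*(14 + 1)² + 138*(14 + 1))² = (-36 - 3*15² + 138*15)² = (-36 - 3*225 + 2070)² = (-36 - 675 + 2070)² = 1359² = 1846881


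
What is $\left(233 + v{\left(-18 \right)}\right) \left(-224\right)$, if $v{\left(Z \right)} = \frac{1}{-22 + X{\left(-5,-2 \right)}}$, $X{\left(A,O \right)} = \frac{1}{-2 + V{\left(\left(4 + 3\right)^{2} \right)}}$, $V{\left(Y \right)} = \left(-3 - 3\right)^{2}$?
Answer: $- \frac{38979808}{747} \approx -52182.0$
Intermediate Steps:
$V{\left(Y \right)} = 36$ ($V{\left(Y \right)} = \left(-6\right)^{2} = 36$)
$X{\left(A,O \right)} = \frac{1}{34}$ ($X{\left(A,O \right)} = \frac{1}{-2 + 36} = \frac{1}{34}$)
$v{\left(Z \right)} = - \frac{34}{747}$ ($v{\left(Z \right)} = \frac{1}{-22 + \frac{1}{34}} = \frac{1}{- \frac{747}{34}} = - \frac{34}{747}$)
$\left(233 + v{\left(-18 \right)}\right) \left(-224\right) = \left(233 - \frac{34}{747}\right) \left(-224\right) = \frac{174017}{747} \left(-224\right) = - \frac{38979808}{747}$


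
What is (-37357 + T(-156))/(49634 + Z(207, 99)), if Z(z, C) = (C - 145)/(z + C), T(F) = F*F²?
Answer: -586567269/7593979 ≈ -77.241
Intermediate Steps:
T(F) = F³
Z(z, C) = (-145 + C)/(C + z)
(-37357 + T(-156))/(49634 + Z(207, 99)) = (-37357 + (-156)³)/(49634 + (-145 + 99)/(99 + 207)) = (-37357 - 3796416)/(49634 - 46/306) = -3833773/(49634 + (1/306)*(-46)) = -3833773/(49634 - 23/153) = -3833773/7593979/153 = -3833773*153/7593979 = -586567269/7593979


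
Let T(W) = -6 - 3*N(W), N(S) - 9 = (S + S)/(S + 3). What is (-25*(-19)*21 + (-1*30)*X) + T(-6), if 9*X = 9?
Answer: 9900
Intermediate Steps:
X = 1 (X = (1/9)*9 = 1)
N(S) = 9 + 2*S/(3 + S) (N(S) = 9 + (S + S)/(S + 3) = 9 + (2*S)/(3 + S) = 9 + 2*S/(3 + S))
T(W) = -6 - 3*(27 + 11*W)/(3 + W)
(-25*(-19)*21 + (-1*30)*X) + T(-6) = (-25*(-19)*21 - 1*30*1) + 3*(-33 - 13*(-6))/(3 - 6) = (475*21 - 30*1) + 3*(-33 + 78)/(-3) = (9975 - 30) + 3*(-1/3)*45 = 9945 - 45 = 9900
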